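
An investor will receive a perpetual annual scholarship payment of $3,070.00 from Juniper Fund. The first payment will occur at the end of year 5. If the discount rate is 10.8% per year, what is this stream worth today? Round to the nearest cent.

Value at end of year 4: C / r = $3,070.00 / 0.108 = $28,425.9259
Discount to today: PV = $28,425.9259 / (1 + 0.108)^4 = $28,425.9259 / 1.507159 = $18,860.60

$18860.60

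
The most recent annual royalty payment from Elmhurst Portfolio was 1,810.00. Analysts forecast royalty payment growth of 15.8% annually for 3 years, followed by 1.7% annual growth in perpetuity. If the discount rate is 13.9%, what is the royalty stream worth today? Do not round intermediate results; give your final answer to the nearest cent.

21469.20

D_1 = 2095.98000
D_2 = 2427.14484
D_3 = 2810.63372
Terminal value at year 3: TV = D_3×(1+g_2)/(r−g_2) = 2858.41450/0.122 = 23429.62703
P_0 = D_1/(1+r)^1 + D_2/(1+r)^2 + D_3/(1+r)^3 + TV/(1+r)^3
    = 1840.19315 + 1870.88996 + 1902.09884 + 15856.02066 = 21469.20262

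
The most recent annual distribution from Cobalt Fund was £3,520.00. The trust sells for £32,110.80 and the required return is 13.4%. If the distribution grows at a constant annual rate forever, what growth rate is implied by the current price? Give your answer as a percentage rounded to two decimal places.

P = D₀(1+g)/(r−g) ⇒ P(r−g) = D₀(1+g) ⇒ g(P+D₀) = P·r − D₀
g = (P·r − D₀)/(P + D₀) = (£32,110.80×0.134 − £3,520.00) / (£32,110.80 + £3,520.00) = 0.021971

2.20%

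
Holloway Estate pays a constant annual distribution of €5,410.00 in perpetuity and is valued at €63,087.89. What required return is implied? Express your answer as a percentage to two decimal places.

P = C/r ⇒ r = C/P = €5,410.00/€63,087.89 = 0.085753

8.58%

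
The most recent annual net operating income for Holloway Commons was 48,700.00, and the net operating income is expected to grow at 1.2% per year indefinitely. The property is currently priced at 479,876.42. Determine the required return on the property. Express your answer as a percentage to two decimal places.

11.47%

D₁ = 48,700.00 × 1.012 = 49,284.4000
P = D₁/(r − g) ⇒ r = D₁/P + g = 49,284.4000/479,876.42 + 0.012 = 0.102702 + 0.012 = 0.114702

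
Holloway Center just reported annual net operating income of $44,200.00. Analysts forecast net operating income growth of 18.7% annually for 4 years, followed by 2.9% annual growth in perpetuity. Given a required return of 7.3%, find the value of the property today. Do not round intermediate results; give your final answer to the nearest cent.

$1777083.97

D_1 = 52465.40000
D_2 = 62276.42980
D_3 = 73922.12217
D_4 = 87745.55902
Terminal value at year 4: TV = D_4×(1+g_2)/(r−g_2) = 90290.18023/0.044 = 2052049.55069
P_0 = D_1/(1+r)^1 + D_2/(1+r)^2 + D_3/(1+r)^3 + D_4/(1+r)^4 + TV/(1+r)^4
    = 48895.99254 + 54090.90694 + 59837.75074 + 66195.16321 + 1548064.15783 = 1777083.97126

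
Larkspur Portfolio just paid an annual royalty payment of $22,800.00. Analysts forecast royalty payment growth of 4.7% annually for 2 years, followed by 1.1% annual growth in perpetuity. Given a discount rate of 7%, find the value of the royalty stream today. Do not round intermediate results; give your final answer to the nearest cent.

$418216.21

D_1 = 23871.60000
D_2 = 24993.56520
Terminal value at year 2: TV = D_2×(1+g_2)/(r−g_2) = 25268.49442/0.059 = 428279.56639
P_0 = D_1/(1+r)^1 + D_2/(1+r)^2 + TV/(1+r)^2
    = 22309.90654 + 21830.34780 + 374075.95982 = 418216.21416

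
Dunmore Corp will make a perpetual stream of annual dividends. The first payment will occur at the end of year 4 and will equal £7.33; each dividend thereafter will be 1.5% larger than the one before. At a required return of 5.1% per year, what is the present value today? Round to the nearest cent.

£175.39

Value at end of year 3: C₁ / (r − g) = £7.33 / (0.051 − 0.015) = £203.6111
Discount to today: PV = £203.6111 / (1 + 0.051)^3 = £203.6111 / 1.160936 = £175.39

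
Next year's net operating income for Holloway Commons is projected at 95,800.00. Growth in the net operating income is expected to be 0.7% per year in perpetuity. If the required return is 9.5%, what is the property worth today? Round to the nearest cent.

Growing perpetuity: P = D₁ / (r − g) = 95,800.0000 / (0.095 − 0.007) = 1,088,636.36

1088636.36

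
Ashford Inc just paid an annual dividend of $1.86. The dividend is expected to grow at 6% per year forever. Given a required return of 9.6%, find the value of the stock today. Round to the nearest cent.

$54.77

D₁ = D₀ × (1 + g) = $1.86 × 1.06 = $1.9716
Growing perpetuity: P = D₁ / (r − g) = $1.9716 / (0.096 − 0.06) = $54.77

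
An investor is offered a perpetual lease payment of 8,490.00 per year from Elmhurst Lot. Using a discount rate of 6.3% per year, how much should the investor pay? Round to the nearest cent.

Level perpetuity: PV = C / r = 8,490.00 / 0.063 = 134,761.90

134761.90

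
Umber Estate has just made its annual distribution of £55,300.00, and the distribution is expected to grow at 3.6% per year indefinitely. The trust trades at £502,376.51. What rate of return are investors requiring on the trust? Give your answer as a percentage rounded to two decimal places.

15.00%

D₁ = £55,300.00 × 1.036 = £57,290.8000
P = D₁/(r − g) ⇒ r = D₁/P + g = £57,290.8000/£502,376.51 + 0.036 = 0.114040 + 0.036 = 0.150040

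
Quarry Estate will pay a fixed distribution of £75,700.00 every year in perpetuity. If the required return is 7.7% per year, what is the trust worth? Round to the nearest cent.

Level perpetuity: PV = C / r = £75,700.00 / 0.077 = £983,116.88

£983116.88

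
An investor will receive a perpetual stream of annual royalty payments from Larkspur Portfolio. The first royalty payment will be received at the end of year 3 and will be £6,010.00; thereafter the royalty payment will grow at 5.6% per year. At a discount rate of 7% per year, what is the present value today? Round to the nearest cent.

Value at end of year 2: C₁ / (r − g) = £6,010.00 / (0.07 − 0.056) = £429,285.7143
Discount to today: PV = £429,285.7143 / (1 + 0.07)^2 = £429,285.7143 / 1.144900 = £374,954.77

£374954.77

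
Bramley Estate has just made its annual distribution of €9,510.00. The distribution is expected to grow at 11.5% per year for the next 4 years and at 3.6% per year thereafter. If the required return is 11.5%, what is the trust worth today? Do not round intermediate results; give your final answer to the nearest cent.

€162753.42

D_1 = 10603.65000
D_2 = 11823.06975
D_3 = 13182.72277
D_4 = 14698.73589
Terminal value at year 4: TV = D_4×(1+g_2)/(r−g_2) = 15227.89038/0.079 = 192758.10610
P_0 = D_1/(1+r)^1 + D_2/(1+r)^2 + D_3/(1+r)^3 + D_4/(1+r)^4 + TV/(1+r)^4
    = 9510.00000 + 9510.00000 + 9510.00000 + 9510.00000 + 124713.41772 = 162753.41772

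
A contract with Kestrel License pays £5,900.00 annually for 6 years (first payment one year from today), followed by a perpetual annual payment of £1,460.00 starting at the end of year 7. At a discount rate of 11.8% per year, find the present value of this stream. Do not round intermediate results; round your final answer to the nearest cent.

PV of 6-year annuity: £5,900.00 × [1 − (1+0.118)^−6] / 0.118 = 24395.32999
Perpetuity value at year 6: £1,460.00 / 0.118 = 12372.88136
PV of perpetuity: 12372.88136 / (1+0.118)^6 = 6336.07088
Total PV = 24395.32999 + 6336.07088 = 30731.40088

£30731.40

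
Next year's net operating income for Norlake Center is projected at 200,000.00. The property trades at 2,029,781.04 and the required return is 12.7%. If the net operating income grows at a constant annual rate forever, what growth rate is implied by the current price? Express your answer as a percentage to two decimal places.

P = D₁/(r−g) ⇒ g = r − D₁/P = 0.127 − 200,000.00/2,029,781.04 = 0.028467

2.85%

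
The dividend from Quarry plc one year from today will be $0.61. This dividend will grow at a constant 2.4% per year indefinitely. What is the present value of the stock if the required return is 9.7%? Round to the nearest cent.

$8.36

Growing perpetuity: P = D₁ / (r − g) = $0.6100 / (0.097 − 0.024) = $8.36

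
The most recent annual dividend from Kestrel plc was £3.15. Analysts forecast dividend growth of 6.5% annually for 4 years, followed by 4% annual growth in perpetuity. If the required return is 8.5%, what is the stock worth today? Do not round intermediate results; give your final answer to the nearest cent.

D_1 = 3.35475
D_2 = 3.57281
D_3 = 3.80504
D_4 = 4.05237
Terminal value at year 4: TV = D_4×(1+g_2)/(r−g_2) = 4.21446/0.045 = 93.65475
P_0 = D_1/(1+r)^1 + D_2/(1+r)^2 + D_3/(1+r)^3 + D_4/(1+r)^4 + TV/(1+r)^4
    = 3.09194 + 3.03494 + 2.97900 + 2.92409 + 67.57886 = 79.60882

£79.61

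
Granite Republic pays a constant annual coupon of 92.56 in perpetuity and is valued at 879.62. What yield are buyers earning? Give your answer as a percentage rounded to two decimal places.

10.52%

P = C/r ⇒ r = C/P = 92.56/879.62 = 0.105227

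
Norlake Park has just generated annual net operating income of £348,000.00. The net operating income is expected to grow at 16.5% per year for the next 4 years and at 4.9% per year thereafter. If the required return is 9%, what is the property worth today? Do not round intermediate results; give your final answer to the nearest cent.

£13267495.60

D_1 = 405420.00000
D_2 = 472314.30000
D_3 = 550246.15950
D_4 = 641036.77582
Terminal value at year 4: TV = D_4×(1+g_2)/(r−g_2) = 672447.57783/0.041 = 16401160.43494
P_0 = D_1/(1+r)^1 + D_2/(1+r)^2 + D_3/(1+r)^3 + D_4/(1+r)^4 + TV/(1+r)^4
    = 371944.95413 + 397537.49684 + 424890.99433 + 454126.61321 + 11618995.54284 = 13267495.60135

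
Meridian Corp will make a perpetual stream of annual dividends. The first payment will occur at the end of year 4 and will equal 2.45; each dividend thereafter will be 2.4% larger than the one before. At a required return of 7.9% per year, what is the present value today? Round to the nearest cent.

Value at end of year 3: C₁ / (r − g) = 2.45 / (0.079 − 0.024) = 44.5455
Discount to today: PV = 44.5455 / (1 + 0.079)^3 = 44.5455 / 1.256216 = 35.46

35.46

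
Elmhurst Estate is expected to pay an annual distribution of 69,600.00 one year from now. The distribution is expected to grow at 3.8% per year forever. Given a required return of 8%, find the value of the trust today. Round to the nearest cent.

1657142.86

Growing perpetuity: P = D₁ / (r − g) = 69,600.0000 / (0.08 − 0.038) = 1,657,142.86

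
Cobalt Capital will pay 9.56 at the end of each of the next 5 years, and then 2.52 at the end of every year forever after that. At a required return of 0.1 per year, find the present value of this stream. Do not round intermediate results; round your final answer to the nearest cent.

51.89

PV of 5-year annuity: 9.56 × [1 − (1+0.1)^−5] / 0.1 = 36.23992
Perpetuity value at year 5: 2.52 / 0.1 = 25.20000
PV of perpetuity: 25.20000 / (1+0.1)^5 = 15.64722
Total PV = 36.23992 + 15.64722 = 51.88714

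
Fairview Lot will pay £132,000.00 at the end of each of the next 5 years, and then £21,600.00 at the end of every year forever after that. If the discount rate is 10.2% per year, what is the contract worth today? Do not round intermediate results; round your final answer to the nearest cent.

£628138.04

PV of 5-year annuity: £132,000.00 × [1 − (1+0.102)^−5] / 0.102 = 497837.68540
Perpetuity value at year 5: £21,600.00 / 0.102 = 211764.70588
PV of perpetuity: 211764.70588 / (1+0.102)^5 = 130300.35736
Total PV = 497837.68540 + 130300.35736 = 628138.04277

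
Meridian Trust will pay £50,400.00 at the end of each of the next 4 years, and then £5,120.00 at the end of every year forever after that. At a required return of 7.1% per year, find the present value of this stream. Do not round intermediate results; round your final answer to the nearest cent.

PV of 4-year annuity: £50,400.00 × [1 − (1+0.071)^−4] / 0.071 = 170330.76221
Perpetuity value at year 4: £5,120.00 / 0.071 = 72112.67606
PV of perpetuity: 72112.67606 / (1+0.071)^4 = 54809.23355
Total PV = 170330.76221 + 54809.23355 = 225139.99575

£225140.00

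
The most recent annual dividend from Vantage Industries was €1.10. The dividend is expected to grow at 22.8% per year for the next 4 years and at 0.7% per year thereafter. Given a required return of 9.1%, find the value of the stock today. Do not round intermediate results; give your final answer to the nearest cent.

€27.13

D_1 = 1.35080
D_2 = 1.65878
D_3 = 2.03698
D_4 = 2.50142
Terminal value at year 4: TV = D_4×(1+g_2)/(r−g_2) = 2.51893/0.084 = 29.98723
P_0 = D_1/(1+r)^1 + D_2/(1+r)^2 + D_3/(1+r)^3 + D_4/(1+r)^4 + TV/(1+r)^4
    = 1.23813 + 1.39361 + 1.56860 + 1.76558 + 21.16593 = 27.13185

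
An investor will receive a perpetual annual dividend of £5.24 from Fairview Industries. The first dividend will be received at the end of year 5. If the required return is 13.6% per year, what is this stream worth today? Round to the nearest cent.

Value at end of year 4: C / r = £5.24 / 0.136 = £38.5294
Discount to today: PV = £38.5294 / (1 + 0.136)^4 = £38.5294 / 1.665380 = £23.14

£23.14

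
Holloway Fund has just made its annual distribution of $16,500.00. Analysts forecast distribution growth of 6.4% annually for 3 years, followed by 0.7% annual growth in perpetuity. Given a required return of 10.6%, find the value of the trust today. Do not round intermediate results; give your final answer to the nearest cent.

D_1 = 17556.00000
D_2 = 18679.58400
D_3 = 19875.07738
Terminal value at year 3: TV = D_3×(1+g_2)/(r−g_2) = 20014.20292/0.099 = 202163.66583
P_0 = D_1/(1+r)^1 + D_2/(1+r)^2 + D_3/(1+r)^3 + TV/(1+r)^3
    = 15873.41772 + 15270.62971 + 14690.73238 + 149429.97478 = 195264.75458

$195264.75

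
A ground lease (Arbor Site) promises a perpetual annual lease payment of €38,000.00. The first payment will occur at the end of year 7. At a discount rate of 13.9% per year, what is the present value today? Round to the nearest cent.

€125206.38

Value at end of year 6: C / r = €38,000.00 / 0.139 = €273,381.2950
Discount to today: PV = €273,381.2950 / (1 + 0.139)^6 = €273,381.2950 / 2.183445 = €125,206.38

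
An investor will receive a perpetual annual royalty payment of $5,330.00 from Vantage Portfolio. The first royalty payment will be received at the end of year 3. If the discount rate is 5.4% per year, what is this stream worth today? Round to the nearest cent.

Value at end of year 2: C / r = $5,330.00 / 0.054 = $98,703.7037
Discount to today: PV = $98,703.7037 / (1 + 0.054)^2 = $98,703.7037 / 1.110916 = $88,848.94

$88848.94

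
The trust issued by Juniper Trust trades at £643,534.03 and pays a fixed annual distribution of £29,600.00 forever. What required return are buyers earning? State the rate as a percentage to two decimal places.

4.60%

P = C/r ⇒ r = C/P = £29,600.00/£643,534.03 = 0.045996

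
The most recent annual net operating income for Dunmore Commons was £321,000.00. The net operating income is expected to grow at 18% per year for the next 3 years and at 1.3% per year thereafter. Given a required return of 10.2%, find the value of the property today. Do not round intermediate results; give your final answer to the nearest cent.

£5591522.90

D_1 = 378780.00000
D_2 = 446960.40000
D_3 = 527413.27200
Terminal value at year 3: TV = D_3×(1+g_2)/(r−g_2) = 534269.64454/0.089 = 6003029.71389
P_0 = D_1/(1+r)^1 + D_2/(1+r)^2 + D_3/(1+r)^3 + TV/(1+r)^3
    = 343720.50817 + 368049.18297 + 394099.85110 + 4485653.36136 = 5591522.90360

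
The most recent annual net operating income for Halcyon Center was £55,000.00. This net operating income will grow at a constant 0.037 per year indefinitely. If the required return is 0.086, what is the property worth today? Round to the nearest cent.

D₁ = D₀ × (1 + g) = £55,000.00 × 1.037 = £57,035.0000
Growing perpetuity: P = D₁ / (r − g) = £57,035.0000 / (0.086 − 0.037) = £1,163,979.59

£1163979.59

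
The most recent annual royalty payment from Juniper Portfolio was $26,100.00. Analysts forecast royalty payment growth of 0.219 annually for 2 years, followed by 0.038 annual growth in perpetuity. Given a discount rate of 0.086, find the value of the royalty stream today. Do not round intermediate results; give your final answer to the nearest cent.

D_1 = 31815.90000
D_2 = 38783.58210
Terminal value at year 2: TV = D_2×(1+g_2)/(r−g_2) = 40257.35822/0.048 = 838694.96291
P_0 = D_1/(1+r)^1 + D_2/(1+r)^2 + TV/(1+r)^2
    = 29296.40884 + 32884.27475 + 711122.44141 = 773303.12500

$773303.13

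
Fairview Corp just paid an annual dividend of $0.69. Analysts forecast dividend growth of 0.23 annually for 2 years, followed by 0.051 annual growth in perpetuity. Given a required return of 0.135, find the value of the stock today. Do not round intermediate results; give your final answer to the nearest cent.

$11.70

D_1 = 0.84870
D_2 = 1.04390
Terminal value at year 2: TV = D_2×(1+g_2)/(r−g_2) = 1.09714/0.084 = 13.06119
P_0 = D_1/(1+r)^1 + D_2/(1+r)^2 + TV/(1+r)^2
    = 0.74775 + 0.81034 + 10.13890 = 11.69700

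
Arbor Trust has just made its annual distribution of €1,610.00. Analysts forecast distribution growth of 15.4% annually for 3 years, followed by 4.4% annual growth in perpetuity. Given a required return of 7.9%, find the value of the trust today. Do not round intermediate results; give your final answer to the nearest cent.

€64283.59

D_1 = 1857.94000
D_2 = 2144.06276
D_3 = 2474.24843
Terminal value at year 3: TV = D_3×(1+g_2)/(r−g_2) = 2583.11536/0.035 = 73803.29588
P_0 = D_1/(1+r)^1 + D_2/(1+r)^2 + D_3/(1+r)^3 + TV/(1+r)^3
    = 1721.90918 + 1841.59702 + 1969.60423 + 58750.48048 = 64283.59091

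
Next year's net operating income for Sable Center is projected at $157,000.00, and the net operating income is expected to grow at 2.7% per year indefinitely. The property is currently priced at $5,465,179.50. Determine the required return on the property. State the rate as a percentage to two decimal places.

5.57%

P = D₁/(r − g) ⇒ r = D₁/P + g = $157,000.0000/$5,465,179.50 + 0.027 = 0.028727 + 0.027 = 0.055727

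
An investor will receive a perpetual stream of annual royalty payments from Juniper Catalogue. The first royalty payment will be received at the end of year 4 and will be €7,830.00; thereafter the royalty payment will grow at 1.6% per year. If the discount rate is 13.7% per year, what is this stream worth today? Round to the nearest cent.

€44024.56

Value at end of year 3: C₁ / (r − g) = €7,830.00 / (0.137 − 0.016) = €64,710.7438
Discount to today: PV = €64,710.7438 / (1 + 0.137)^3 = €64,710.7438 / 1.469878 = €44,024.56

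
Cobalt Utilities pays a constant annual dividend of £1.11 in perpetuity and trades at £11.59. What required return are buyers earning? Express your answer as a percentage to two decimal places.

9.58%

P = C/r ⇒ r = C/P = £1.11/£11.59 = 0.095772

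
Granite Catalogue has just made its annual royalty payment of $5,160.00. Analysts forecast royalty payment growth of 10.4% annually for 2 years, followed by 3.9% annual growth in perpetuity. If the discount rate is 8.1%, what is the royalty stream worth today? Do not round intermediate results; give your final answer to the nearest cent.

$143789.91

D_1 = 5696.64000
D_2 = 6289.09056
Terminal value at year 2: TV = D_2×(1+g_2)/(r−g_2) = 6534.36509/0.042 = 155580.12123
P_0 = D_1/(1+r)^1 + D_2/(1+r)^2 + TV/(1+r)^2
    = 5269.78723 + 5381.91037 + 133138.21121 = 143789.90881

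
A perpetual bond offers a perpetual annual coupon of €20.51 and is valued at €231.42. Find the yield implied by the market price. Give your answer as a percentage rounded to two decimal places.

8.86%

P = C/r ⇒ r = C/P = €20.51/€231.42 = 0.088627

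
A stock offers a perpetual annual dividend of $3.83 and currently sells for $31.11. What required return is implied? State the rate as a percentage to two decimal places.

12.31%

P = C/r ⇒ r = C/P = $3.83/$31.11 = 0.123112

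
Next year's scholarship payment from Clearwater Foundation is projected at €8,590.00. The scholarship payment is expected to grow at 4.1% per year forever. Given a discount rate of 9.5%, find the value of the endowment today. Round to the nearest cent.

Growing perpetuity: P = D₁ / (r − g) = €8,590.0000 / (0.095 − 0.041) = €159,074.07

€159074.07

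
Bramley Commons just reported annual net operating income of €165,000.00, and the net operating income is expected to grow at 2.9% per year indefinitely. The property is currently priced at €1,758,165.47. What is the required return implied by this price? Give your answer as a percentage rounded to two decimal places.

D₁ = €165,000.00 × 1.029 = €169,785.0000
P = D₁/(r − g) ⇒ r = D₁/P + g = €169,785.0000/€1,758,165.47 + 0.029 = 0.096569 + 0.029 = 0.125569

12.56%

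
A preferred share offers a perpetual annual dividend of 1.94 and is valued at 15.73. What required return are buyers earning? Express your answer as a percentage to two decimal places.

12.33%

P = C/r ⇒ r = C/P = 1.94/15.73 = 0.123331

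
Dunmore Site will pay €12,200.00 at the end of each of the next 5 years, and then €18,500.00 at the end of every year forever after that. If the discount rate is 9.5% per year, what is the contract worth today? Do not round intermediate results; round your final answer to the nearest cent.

PV of 5-year annuity: €12,200.00 × [1 − (1+0.095)^−5] / 0.095 = 46844.44720
Perpetuity value at year 5: €18,500.00 / 0.095 = 194736.84211
PV of perpetuity: 194736.84211 / (1+0.095)^5 = 123702.22955
Total PV = 46844.44720 + 123702.22955 = 170546.67675

€170546.68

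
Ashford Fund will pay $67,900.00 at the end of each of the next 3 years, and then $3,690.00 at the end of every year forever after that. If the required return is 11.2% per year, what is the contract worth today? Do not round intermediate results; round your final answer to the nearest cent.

$189313.15

PV of 3-year annuity: $67,900.00 × [1 − (1+0.112)^−3] / 0.112 = 165352.75015
Perpetuity value at year 3: $3,690.00 / 0.112 = 32946.42857
PV of perpetuity: 32946.42857 / (1+0.112)^3 = 23960.39546
Total PV = 165352.75015 + 23960.39546 = 189313.14561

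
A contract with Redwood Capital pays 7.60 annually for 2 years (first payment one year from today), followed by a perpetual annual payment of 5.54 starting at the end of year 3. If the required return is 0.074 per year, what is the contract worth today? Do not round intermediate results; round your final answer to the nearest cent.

PV of 2-year annuity: 7.60 × [1 − (1+0.074)^−2] / 0.074 = 13.66513
Perpetuity value at year 2: 5.54 / 0.074 = 74.86486
PV of perpetuity: 74.86486 / (1+0.074)^2 = 64.90370
Total PV = 13.66513 + 64.90370 = 78.56883

78.57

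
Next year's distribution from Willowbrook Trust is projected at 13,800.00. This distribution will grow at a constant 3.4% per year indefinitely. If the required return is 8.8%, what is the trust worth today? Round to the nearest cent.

255555.56

Growing perpetuity: P = D₁ / (r − g) = 13,800.0000 / (0.088 − 0.034) = 255,555.56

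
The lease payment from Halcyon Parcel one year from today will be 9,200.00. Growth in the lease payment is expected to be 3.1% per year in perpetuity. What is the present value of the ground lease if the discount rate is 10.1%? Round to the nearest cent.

Growing perpetuity: P = D₁ / (r − g) = 9,200.0000 / (0.101 − 0.031) = 131,428.57

131428.57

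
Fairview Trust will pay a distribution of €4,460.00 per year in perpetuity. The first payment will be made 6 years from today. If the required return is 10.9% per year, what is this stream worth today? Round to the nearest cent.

€24392.18

Value at end of year 5: C / r = €4,460.00 / 0.109 = €40,917.4312
Discount to today: PV = €40,917.4312 / (1 + 0.109)^5 = €40,917.4312 / 1.677481 = €24,392.18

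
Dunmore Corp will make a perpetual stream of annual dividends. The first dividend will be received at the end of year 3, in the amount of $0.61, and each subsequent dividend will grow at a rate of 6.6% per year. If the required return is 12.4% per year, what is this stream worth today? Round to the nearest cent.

Value at end of year 2: C₁ / (r − g) = $0.61 / (0.124 − 0.066) = $10.5172
Discount to today: PV = $10.5172 / (1 + 0.124)^2 = $10.5172 / 1.263376 = $8.32

$8.32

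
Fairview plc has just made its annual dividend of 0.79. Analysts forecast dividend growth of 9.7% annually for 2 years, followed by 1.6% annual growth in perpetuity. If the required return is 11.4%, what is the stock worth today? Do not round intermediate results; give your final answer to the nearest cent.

D_1 = 0.86663
D_2 = 0.95069
Terminal value at year 2: TV = D_2×(1+g_2)/(r−g_2) = 0.96590/0.098 = 9.85617
P_0 = D_1/(1+r)^1 + D_2/(1+r)^2 + TV/(1+r)^2
    = 0.77794 + 0.76607 + 7.94214 = 9.48616

9.49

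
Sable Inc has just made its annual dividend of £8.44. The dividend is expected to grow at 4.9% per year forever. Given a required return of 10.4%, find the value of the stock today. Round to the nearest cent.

£160.97

D₁ = D₀ × (1 + g) = £8.44 × 1.049 = £8.8536
Growing perpetuity: P = D₁ / (r − g) = £8.8536 / (0.104 − 0.049) = £160.97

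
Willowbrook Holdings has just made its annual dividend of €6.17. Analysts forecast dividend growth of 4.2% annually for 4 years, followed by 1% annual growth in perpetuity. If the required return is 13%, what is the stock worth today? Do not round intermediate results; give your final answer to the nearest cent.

D_1 = 6.42914
D_2 = 6.69916
D_3 = 6.98053
D_4 = 7.27371
Terminal value at year 4: TV = D_4×(1+g_2)/(r−g_2) = 7.34645/0.12 = 61.22040
P_0 = D_1/(1+r)^1 + D_2/(1+r)^2 + D_3/(1+r)^3 + D_4/(1+r)^4 + TV/(1+r)^4
    = 5.68950 + 5.24643 + 4.83786 + 4.46110 + 37.54762 = 57.78251

€57.78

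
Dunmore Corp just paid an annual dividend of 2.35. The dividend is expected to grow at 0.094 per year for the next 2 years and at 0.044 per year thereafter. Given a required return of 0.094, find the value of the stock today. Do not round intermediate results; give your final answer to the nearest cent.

D_1 = 2.57090
D_2 = 2.81256
Terminal value at year 2: TV = D_2×(1+g_2)/(r−g_2) = 2.93632/0.05 = 58.72635
P_0 = D_1/(1+r)^1 + D_2/(1+r)^2 + TV/(1+r)^2
    = 2.35000 + 2.35000 + 49.06800 = 53.76800

53.77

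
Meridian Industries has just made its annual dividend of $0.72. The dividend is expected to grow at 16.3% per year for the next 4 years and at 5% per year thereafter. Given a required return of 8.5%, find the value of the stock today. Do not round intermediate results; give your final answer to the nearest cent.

$31.95

D_1 = 0.83736
D_2 = 0.97385
D_3 = 1.13259
D_4 = 1.31720
Terminal value at year 4: TV = D_4×(1+g_2)/(r−g_2) = 1.38306/0.035 = 39.51597
P_0 = D_1/(1+r)^1 + D_2/(1+r)^2 + D_3/(1+r)^3 + D_4/(1+r)^4 + TV/(1+r)^4
    = 0.77176 + 0.82724 + 0.88671 + 0.95046 + 28.51371 = 31.94988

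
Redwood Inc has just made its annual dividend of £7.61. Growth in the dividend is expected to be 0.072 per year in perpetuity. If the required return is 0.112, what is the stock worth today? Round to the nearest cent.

£203.95

D₁ = D₀ × (1 + g) = £7.61 × 1.072 = £8.1579
Growing perpetuity: P = D₁ / (r − g) = £8.1579 / (0.112 − 0.072) = £203.95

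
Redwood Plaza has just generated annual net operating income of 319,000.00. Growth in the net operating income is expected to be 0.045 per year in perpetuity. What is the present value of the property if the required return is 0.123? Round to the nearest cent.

4273782.05

D₁ = D₀ × (1 + g) = 319,000.00 × 1.045 = 333,355.0000
Growing perpetuity: P = D₁ / (r − g) = 333,355.0000 / (0.123 − 0.045) = 4,273,782.05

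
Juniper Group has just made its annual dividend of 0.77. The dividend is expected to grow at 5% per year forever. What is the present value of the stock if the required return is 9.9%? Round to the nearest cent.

D₁ = D₀ × (1 + g) = 0.77 × 1.05 = 0.8085
Growing perpetuity: P = D₁ / (r − g) = 0.8085 / (0.099 − 0.05) = 16.50

16.50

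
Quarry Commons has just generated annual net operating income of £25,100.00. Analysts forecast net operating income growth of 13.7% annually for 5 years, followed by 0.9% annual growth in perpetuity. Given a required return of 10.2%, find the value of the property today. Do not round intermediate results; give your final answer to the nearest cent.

£456378.77

D_1 = 28538.70000
D_2 = 32448.50190
D_3 = 36893.94666
D_4 = 41948.41735
D_5 = 47695.35053
Terminal value at year 5: TV = D_5×(1+g_2)/(r−g_2) = 48124.60868/0.093 = 517468.91059
P_0 = D_1/(1+r)^1 + D_2/(1+r)^2 + D_3/(1+r)^3 + D_4/(1+r)^4 + D_5/(1+r)^5 + TV/(1+r)^5
    = 25897.18693 + 26719.69287 + 27568.32195 + 28443.90387 + 29347.29464 + 318402.36876 = 456378.76903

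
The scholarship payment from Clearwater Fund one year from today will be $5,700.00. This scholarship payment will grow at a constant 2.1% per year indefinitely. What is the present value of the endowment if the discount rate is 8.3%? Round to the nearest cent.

Growing perpetuity: P = D₁ / (r − g) = $5,700.0000 / (0.083 − 0.021) = $91,935.48

$91935.48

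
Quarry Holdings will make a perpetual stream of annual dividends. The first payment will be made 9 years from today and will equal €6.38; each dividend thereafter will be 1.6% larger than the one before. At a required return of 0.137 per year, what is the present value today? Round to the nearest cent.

Value at end of year 8: C₁ / (r − g) = €6.38 / (0.137 − 0.016) = €52.7273
Discount to today: PV = €52.7273 / (1 + 0.137)^8 = €52.7273 / 2.793082 = €18.88

€18.88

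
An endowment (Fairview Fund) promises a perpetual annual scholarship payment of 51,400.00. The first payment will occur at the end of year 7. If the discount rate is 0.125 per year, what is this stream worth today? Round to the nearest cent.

Value at end of year 6: C / r = 51,400.00 / 0.125 = 411,200.0000
Discount to today: PV = 411,200.0000 / (1 + 0.125)^6 = 411,200.0000 / 2.027287 = 202,832.70

202832.70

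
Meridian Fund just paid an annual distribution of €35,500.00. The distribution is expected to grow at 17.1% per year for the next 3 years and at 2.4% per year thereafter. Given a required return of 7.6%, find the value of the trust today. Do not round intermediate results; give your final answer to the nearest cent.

€1027507.74

D_1 = 41570.50000
D_2 = 48679.05550
D_3 = 57003.17399
Terminal value at year 3: TV = D_3×(1+g_2)/(r−g_2) = 58371.25017/0.052 = 1122524.04166
P_0 = D_1/(1+r)^1 + D_2/(1+r)^2 + D_3/(1+r)^3 + TV/(1+r)^3
    = 38634.29368 + 42045.31403 + 45757.49325 + 901070.63623 = 1027507.73719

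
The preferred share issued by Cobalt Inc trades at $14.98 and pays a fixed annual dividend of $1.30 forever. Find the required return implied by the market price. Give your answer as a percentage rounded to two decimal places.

8.68%

P = C/r ⇒ r = C/P = $1.30/$14.98 = 0.086782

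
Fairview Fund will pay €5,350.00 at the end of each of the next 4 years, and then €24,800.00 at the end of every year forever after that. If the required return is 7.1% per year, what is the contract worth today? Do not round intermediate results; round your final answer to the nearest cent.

€283562.97

PV of 4-year annuity: €5,350.00 × [1 − (1+0.071)^−4] / 0.071 = 18080.74559
Perpetuity value at year 4: €24,800.00 / 0.071 = 349295.77465
PV of perpetuity: 349295.77465 / (1+0.071)^4 = 265482.22499
Total PV = 18080.74559 + 265482.22499 = 283562.97058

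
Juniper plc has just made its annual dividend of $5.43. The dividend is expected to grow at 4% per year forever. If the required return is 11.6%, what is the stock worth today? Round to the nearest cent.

D₁ = D₀ × (1 + g) = $5.43 × 1.04 = $5.6472
Growing perpetuity: P = D₁ / (r − g) = $5.6472 / (0.116 − 0.04) = $74.31

$74.31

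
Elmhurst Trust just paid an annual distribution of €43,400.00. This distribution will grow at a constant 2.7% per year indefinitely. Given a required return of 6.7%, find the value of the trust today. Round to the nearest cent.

€1114295.00

D₁ = D₀ × (1 + g) = €43,400.00 × 1.027 = €44,571.8000
Growing perpetuity: P = D₁ / (r − g) = €44,571.8000 / (0.067 − 0.027) = €1,114,295.00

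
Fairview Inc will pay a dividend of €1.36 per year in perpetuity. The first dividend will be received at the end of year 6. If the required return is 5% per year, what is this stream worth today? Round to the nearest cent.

€21.31

Value at end of year 5: C / r = €1.36 / 0.05 = €27.2000
Discount to today: PV = €27.2000 / (1 + 0.05)^5 = €27.2000 / 1.276282 = €21.31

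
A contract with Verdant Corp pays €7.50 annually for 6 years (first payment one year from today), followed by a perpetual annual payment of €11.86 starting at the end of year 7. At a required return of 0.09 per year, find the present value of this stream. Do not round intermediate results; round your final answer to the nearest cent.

€112.22

PV of 6-year annuity: €7.50 × [1 − (1+0.09)^−6] / 0.09 = 33.64439
Perpetuity value at year 6: €11.86 / 0.09 = 131.77778
PV of perpetuity: 131.77778 / (1+0.09)^6 = 78.57478
Total PV = 33.64439 + 78.57478 = 112.21917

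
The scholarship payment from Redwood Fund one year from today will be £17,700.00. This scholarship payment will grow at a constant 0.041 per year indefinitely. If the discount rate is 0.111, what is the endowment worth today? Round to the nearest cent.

£252857.14

Growing perpetuity: P = D₁ / (r − g) = £17,700.0000 / (0.111 − 0.041) = £252,857.14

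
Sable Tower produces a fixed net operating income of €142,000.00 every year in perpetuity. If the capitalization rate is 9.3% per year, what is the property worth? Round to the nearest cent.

€1526881.72

Level perpetuity: PV = C / r = €142,000.00 / 0.093 = €1,526,881.72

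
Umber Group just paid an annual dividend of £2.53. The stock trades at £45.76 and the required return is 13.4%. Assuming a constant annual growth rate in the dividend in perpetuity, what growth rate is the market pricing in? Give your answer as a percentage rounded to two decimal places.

7.46%

P = D₀(1+g)/(r−g) ⇒ P(r−g) = D₀(1+g) ⇒ g(P+D₀) = P·r − D₀
g = (P·r − D₀)/(P + D₀) = (£45.76×0.134 − £2.53) / (£45.76 + £2.53) = 0.074588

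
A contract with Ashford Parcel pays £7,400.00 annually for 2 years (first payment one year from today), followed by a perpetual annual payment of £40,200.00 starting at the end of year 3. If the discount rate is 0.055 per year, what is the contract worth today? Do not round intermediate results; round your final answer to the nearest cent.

PV of 2-year annuity: £7,400.00 × [1 − (1+0.055)^−2] / 0.055 = 13662.76589
Perpetuity value at year 2: £40,200.00 / 0.055 = 730909.09091
PV of perpetuity: 730909.09091 / (1+0.055)^2 = 656687.03839
Total PV = 13662.76589 + 656687.03839 = 670349.80428

£670349.80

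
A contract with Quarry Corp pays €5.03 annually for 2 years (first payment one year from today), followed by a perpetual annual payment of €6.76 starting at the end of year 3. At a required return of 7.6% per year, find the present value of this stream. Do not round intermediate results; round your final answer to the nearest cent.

€85.85

PV of 2-year annuity: €5.03 × [1 − (1+0.076)^−2] / 0.076 = 9.01926
Perpetuity value at year 2: €6.76 / 0.076 = 88.94737
PV of perpetuity: 88.94737 / (1+0.076)^2 = 76.82606
Total PV = 9.01926 + 76.82606 = 85.84532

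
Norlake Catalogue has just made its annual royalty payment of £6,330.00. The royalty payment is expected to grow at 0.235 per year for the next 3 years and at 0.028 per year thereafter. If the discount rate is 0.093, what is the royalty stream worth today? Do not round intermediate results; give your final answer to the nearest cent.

D_1 = 7817.55000
D_2 = 9654.67425
D_3 = 11923.52270
Terminal value at year 3: TV = D_3×(1+g_2)/(r−g_2) = 12257.38133/0.065 = 188575.09745
P_0 = D_1/(1+r)^1 + D_2/(1+r)^2 + D_3/(1+r)^3 + TV/(1+r)^3
    = 7152.37877 + 8081.59907 + 9131.54150 + 144418.84088 = 168784.36022

£168784.36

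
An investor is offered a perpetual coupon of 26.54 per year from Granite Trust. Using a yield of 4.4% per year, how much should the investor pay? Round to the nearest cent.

Level perpetuity: PV = C / r = 26.54 / 0.044 = 603.18

603.18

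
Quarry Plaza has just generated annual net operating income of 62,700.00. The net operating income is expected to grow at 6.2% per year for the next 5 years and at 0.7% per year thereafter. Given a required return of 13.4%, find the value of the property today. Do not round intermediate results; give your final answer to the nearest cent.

616744.38

D_1 = 66587.40000
D_2 = 70715.81880
D_3 = 75100.19957
D_4 = 79756.41194
D_5 = 84701.30948
Terminal value at year 5: TV = D_5×(1+g_2)/(r−g_2) = 85294.21865/0.127 = 671608.02083
P_0 = D_1/(1+r)^1 + D_2/(1+r)^2 + D_3/(1+r)^3 + D_4/(1+r)^4 + D_5/(1+r)^5 + TV/(1+r)^5
    = 58719.04762 + 54990.85412 + 51499.37132 + 48229.56996 + 45167.37505 + 358138.16277 = 616744.38084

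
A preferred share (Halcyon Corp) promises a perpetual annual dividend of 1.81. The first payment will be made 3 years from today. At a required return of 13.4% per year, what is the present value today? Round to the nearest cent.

Value at end of year 2: C / r = 1.81 / 0.134 = 13.5075
Discount to today: PV = 13.5075 / (1 + 0.134)^2 = 13.5075 / 1.285956 = 10.50

10.50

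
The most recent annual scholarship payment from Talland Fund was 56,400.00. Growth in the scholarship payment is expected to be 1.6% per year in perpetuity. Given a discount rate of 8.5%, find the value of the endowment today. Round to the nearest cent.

D₁ = D₀ × (1 + g) = 56,400.00 × 1.016 = 57,302.4000
Growing perpetuity: P = D₁ / (r − g) = 57,302.4000 / (0.085 − 0.016) = 830,469.57

830469.57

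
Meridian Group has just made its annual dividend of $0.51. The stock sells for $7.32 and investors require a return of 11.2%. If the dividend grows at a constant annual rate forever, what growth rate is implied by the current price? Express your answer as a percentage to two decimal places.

3.96%

P = D₀(1+g)/(r−g) ⇒ P(r−g) = D₀(1+g) ⇒ g(P+D₀) = P·r − D₀
g = (P·r − D₀)/(P + D₀) = ($7.32×0.112 − $0.51) / ($7.32 + $0.51) = 0.039571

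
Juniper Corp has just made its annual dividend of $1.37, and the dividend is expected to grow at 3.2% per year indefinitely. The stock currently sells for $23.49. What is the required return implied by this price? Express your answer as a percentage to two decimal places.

D₁ = $1.37 × 1.032 = $1.4138
P = D₁/(r − g) ⇒ r = D₁/P + g = $1.4138/$23.49 + 0.032 = 0.060189 + 0.032 = 0.092189

9.22%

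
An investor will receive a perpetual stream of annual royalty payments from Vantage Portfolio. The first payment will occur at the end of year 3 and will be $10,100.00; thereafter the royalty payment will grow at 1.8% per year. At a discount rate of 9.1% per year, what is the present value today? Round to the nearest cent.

$116238.24

Value at end of year 2: C₁ / (r − g) = $10,100.00 / (0.091 − 0.018) = $138,356.1644
Discount to today: PV = $138,356.1644 / (1 + 0.091)^2 = $138,356.1644 / 1.190281 = $116,238.24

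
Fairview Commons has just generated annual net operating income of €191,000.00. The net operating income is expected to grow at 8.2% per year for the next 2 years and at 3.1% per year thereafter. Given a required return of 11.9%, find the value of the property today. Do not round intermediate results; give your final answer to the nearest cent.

D_1 = 206662.00000
D_2 = 223608.28400
Terminal value at year 2: TV = D_2×(1+g_2)/(r−g_2) = 230540.14080/0.088 = 2619774.32732
P_0 = D_1/(1+r)^1 + D_2/(1+r)^2 + TV/(1+r)^2
    = 184684.53977 + 178577.90172 + 2092202.46224 = 2455464.90373

€2455464.90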